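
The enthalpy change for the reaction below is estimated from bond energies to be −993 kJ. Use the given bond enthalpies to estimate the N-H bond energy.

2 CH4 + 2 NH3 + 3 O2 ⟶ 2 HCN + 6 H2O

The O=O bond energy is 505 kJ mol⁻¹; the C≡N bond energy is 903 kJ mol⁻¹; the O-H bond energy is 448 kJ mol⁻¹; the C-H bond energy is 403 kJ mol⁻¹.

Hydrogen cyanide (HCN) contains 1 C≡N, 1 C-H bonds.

Let D be the N-H bond energy.
Σ(broken) = 8×403 + 6×D + 3×505 = 4739 + 6D
Σ(formed) = 2×903 + 2×403 + 12×448 = 7988
ΔH = Σ(broken) − Σ(formed) = (4739 + 6D) − (7988) = −3249 + 6D
Setting this equal to −993 kJ gives 6D = 2256, so D = 376 kJ/mol.

D(N-H) ≈ 376 kJ/mol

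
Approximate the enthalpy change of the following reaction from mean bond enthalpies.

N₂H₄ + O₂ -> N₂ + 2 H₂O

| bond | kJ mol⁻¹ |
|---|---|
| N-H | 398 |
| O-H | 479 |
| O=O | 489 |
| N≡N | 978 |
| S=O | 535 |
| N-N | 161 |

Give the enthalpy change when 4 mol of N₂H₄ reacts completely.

ΔH = −2608 kJ

Bonds broken (reactants):
  N-H: 4 × 398 = 1592
  N-N: 1 × 161 = 161
  O=O: 1 × 489 = 489
  Σ(broken) = 2242 kJ
Bonds formed (products):
  N≡N: 1 × 978 = 978
  O-H: 4 × 479 = 1916
  Σ(formed) = 2894 kJ
ΔH = Σ(broken) − Σ(formed) = 2242 − 2894 = −652 kJ
For 4× the reaction as written: 4 × (−652) = −2608 kJ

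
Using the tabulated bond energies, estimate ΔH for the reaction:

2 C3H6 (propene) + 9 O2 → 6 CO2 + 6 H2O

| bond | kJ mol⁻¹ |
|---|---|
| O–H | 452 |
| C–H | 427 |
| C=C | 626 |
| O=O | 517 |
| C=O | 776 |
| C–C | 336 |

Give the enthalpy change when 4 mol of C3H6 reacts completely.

ΔH = −6070 kJ

Bonds broken (reactants):
  C–C: 2 × 336 = 672
  C–H: 12 × 427 = 5124
  C=C: 2 × 626 = 1252
  O=O: 9 × 517 = 4653
  Σ(broken) = 11701 kJ
Bonds formed (products):
  C=O: 12 × 776 = 9312
  O–H: 12 × 452 = 5424
  Σ(formed) = 14736 kJ
ΔH = Σ(broken) − Σ(formed) = 11701 − 14736 = −3035 kJ
For 2× the reaction as written: 2 × (−3035) = −6070 kJ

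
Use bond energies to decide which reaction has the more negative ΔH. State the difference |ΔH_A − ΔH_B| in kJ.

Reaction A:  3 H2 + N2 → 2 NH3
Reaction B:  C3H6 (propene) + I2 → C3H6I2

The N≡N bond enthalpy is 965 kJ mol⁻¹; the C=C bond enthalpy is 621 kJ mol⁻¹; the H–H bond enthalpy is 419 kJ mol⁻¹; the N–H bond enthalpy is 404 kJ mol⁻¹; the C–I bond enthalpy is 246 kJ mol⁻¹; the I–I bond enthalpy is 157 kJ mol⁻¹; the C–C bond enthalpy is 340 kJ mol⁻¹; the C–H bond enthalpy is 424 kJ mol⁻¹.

Reaction A, by 148 kJ

Reaction A:
  Bonds broken (reactants):
    H–H: 3 × 419 = 1257
    N≡N: 1 × 965 = 965
    Σ(broken) = 2222 kJ
  Bonds formed (products):
    N–H: 6 × 404 = 2424
    Σ(formed) = 2424 kJ
  ΔH_A = 2222 − 2424 = −202 kJ
Reaction B:
  Bonds broken (reactants):
    C–C: 1 × 340 = 340
    C–H: 6 × 424 = 2544
    C=C: 1 × 621 = 621
    I–I: 1 × 157 = 157
    Σ(broken) = 3662 kJ
  Bonds formed (products):
    C–C: 2 × 340 = 680
    C–H: 6 × 424 = 2544
    C–I: 2 × 246 = 492
    Σ(formed) = 3716 kJ
  ΔH_B = 3662 − 3716 = −54 kJ
ΔH_A − ΔH_B = −148 kJ, so reaction A has the more negative ΔH; |ΔH_A − ΔH_B| = 148 kJ.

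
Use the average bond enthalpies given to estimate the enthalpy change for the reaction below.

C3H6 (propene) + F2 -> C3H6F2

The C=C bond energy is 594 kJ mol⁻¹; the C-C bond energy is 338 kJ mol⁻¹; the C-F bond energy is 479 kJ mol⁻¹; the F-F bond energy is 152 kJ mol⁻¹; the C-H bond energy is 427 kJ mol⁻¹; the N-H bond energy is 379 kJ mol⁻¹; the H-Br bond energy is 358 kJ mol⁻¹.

ΔH ≈ −550 kJ

Bonds broken (reactants):
  C-C: 1 × 338 = 338
  C-H: 6 × 427 = 2562
  C=C: 1 × 594 = 594
  F-F: 1 × 152 = 152
  Σ(broken) = 3646 kJ
Bonds formed (products):
  C-C: 2 × 338 = 676
  C-F: 2 × 479 = 958
  C-H: 6 × 427 = 2562
  Σ(formed) = 4196 kJ
ΔH = Σ(broken) − Σ(formed) = 3646 − 4196 = −550 kJ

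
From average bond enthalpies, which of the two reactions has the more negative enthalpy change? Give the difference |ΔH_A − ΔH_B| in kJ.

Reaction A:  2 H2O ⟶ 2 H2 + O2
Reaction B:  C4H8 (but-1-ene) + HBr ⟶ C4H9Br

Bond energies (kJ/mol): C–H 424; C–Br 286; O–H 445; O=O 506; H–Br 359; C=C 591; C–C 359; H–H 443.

Reaction A:
  Bonds broken (reactants):
    O–H: 4 × 445 = 1780
    Σ(broken) = 1780 kJ
  Bonds formed (products):
    H–H: 2 × 443 = 886
    O=O: 1 × 506 = 506
    Σ(formed) = 1392 kJ
  ΔH_A = 1780 − 1392 = +388 kJ
Reaction B:
  Bonds broken (reactants):
    C–C: 2 × 359 = 718
    C–H: 8 × 424 = 3392
    C=C: 1 × 591 = 591
    H–Br: 1 × 359 = 359
    Σ(broken) = 5060 kJ
  Bonds formed (products):
    C–Br: 1 × 286 = 286
    C–C: 3 × 359 = 1077
    C–H: 9 × 424 = 3816
    Σ(formed) = 5179 kJ
  ΔH_B = 5060 − 5179 = −119 kJ
ΔH_A − ΔH_B = +507 kJ, so reaction B has the more negative ΔH; |ΔH_A − ΔH_B| = 507 kJ.

Reaction B, by 507 kJ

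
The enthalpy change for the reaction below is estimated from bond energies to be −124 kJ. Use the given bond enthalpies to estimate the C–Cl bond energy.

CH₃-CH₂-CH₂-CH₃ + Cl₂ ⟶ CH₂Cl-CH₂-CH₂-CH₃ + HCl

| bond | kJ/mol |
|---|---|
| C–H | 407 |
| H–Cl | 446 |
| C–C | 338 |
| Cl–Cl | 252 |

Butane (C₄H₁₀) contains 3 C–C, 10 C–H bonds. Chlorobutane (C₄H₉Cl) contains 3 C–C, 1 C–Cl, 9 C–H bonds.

D(C–Cl) ≈ 337 kJ/mol

Let D be the C–Cl bond energy.
Σ(broken) = 3×338 + 10×407 + 1×252 = 5336
Σ(formed) = 3×338 + 1×D + 9×407 + 1×446 = 5123 + D
ΔH = Σ(broken) − Σ(formed) = (5336) − (5123 + D) = +213 − D
Setting this equal to −124 kJ gives D = 337 kJ/mol.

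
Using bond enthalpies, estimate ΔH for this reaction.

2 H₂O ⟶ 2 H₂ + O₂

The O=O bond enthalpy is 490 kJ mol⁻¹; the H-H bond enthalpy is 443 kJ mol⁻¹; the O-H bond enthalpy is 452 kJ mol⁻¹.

Bonds broken (reactants):
  O-H: 4 × 452 = 1808
  Σ(broken) = 1808 kJ
Bonds formed (products):
  H-H: 2 × 443 = 886
  O=O: 1 × 490 = 490
  Σ(formed) = 1376 kJ
ΔH = Σ(broken) − Σ(formed) = 1808 − 1376 = +432 kJ

ΔH ≈ +432 kJ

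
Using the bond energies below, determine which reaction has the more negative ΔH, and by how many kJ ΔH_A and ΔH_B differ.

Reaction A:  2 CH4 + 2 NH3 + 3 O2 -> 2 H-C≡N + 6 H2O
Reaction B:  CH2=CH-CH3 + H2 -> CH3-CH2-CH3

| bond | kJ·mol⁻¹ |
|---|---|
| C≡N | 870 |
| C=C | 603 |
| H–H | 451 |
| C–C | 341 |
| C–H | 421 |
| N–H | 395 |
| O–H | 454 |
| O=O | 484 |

Reaction A, by 711 kJ

Reaction A:
  Bonds broken (reactants):
    C–H: 8 × 421 = 3368
    N–H: 6 × 395 = 2370
    O=O: 3 × 484 = 1452
    Σ(broken) = 7190 kJ
  Bonds formed (products):
    C≡N: 2 × 870 = 1740
    C–H: 2 × 421 = 842
    O–H: 12 × 454 = 5448
    Σ(formed) = 8030 kJ
  ΔH_A = 7190 − 8030 = −840 kJ
Reaction B:
  Bonds broken (reactants):
    C–C: 1 × 341 = 341
    C–H: 6 × 421 = 2526
    C=C: 1 × 603 = 603
    H–H: 1 × 451 = 451
    Σ(broken) = 3921 kJ
  Bonds formed (products):
    C–C: 2 × 341 = 682
    C–H: 8 × 421 = 3368
    Σ(formed) = 4050 kJ
  ΔH_B = 3921 − 4050 = −129 kJ
ΔH_A − ΔH_B = −711 kJ, so reaction A has the more negative ΔH; |ΔH_A − ΔH_B| = 711 kJ.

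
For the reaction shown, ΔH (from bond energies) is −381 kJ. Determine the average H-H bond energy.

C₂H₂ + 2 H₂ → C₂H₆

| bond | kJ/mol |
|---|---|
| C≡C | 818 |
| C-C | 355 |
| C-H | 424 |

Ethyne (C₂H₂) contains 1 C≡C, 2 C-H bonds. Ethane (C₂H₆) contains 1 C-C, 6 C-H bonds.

D(H-H) ≈ 426 kJ/mol

Let D be the H-H bond energy.
Σ(broken) = 1×818 + 2×424 + 2×D = 1666 + 2D
Σ(formed) = 1×355 + 6×424 = 2899
ΔH = Σ(broken) − Σ(formed) = (1666 + 2D) − (2899) = −1233 + 2D
Setting this equal to −381 kJ gives 2D = 852, so D = 426 kJ/mol.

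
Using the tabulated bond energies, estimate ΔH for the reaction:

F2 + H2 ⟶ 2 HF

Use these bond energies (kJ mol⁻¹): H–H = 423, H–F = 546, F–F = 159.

ΔH ≈ −510 kJ

Bonds broken (reactants):
  F–F: 1 × 159 = 159
  H–H: 1 × 423 = 423
  Σ(broken) = 582 kJ
Bonds formed (products):
  H–F: 2 × 546 = 1092
  Σ(formed) = 1092 kJ
ΔH = Σ(broken) − Σ(formed) = 582 − 1092 = −510 kJ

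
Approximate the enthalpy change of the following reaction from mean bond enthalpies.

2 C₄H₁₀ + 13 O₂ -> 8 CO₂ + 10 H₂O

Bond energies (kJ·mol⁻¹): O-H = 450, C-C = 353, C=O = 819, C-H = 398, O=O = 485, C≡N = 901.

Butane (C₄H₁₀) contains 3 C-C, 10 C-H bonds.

ΔH ≈ −5721 kJ

Bonds broken (reactants):
  C-C: 6 × 353 = 2118
  C-H: 20 × 398 = 7960
  O=O: 13 × 485 = 6305
  Σ(broken) = 16383 kJ
Bonds formed (products):
  C=O: 16 × 819 = 13104
  O-H: 20 × 450 = 9000
  Σ(formed) = 22104 kJ
ΔH = Σ(broken) − Σ(formed) = 16383 − 22104 = −5721 kJ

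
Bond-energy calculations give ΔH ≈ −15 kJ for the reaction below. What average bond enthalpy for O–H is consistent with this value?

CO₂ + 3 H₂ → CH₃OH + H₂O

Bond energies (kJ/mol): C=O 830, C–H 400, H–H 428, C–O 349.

D(O–H) ≈ 470 kJ/mol

Let D be the O–H bond energy.
Σ(broken) = 2×830 + 3×428 = 2944
Σ(formed) = 3×400 + 1×349 + 3×D = 1549 + 3D
ΔH = Σ(broken) − Σ(formed) = (2944) − (1549 + 3D) = +1395 − 3D
Setting this equal to −15 kJ gives 3D = 1410, so D = 470 kJ/mol.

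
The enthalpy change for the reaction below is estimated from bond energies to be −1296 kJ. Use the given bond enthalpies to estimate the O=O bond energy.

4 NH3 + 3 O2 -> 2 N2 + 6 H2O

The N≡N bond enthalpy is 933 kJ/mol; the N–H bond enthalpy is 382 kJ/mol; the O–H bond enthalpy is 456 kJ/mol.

D(O=O) ≈ 486 kJ/mol

Let D be the O=O bond energy.
Σ(broken) = 12×382 + 3×D = 4584 + 3D
Σ(formed) = 2×933 + 12×456 = 7338
ΔH = Σ(broken) − Σ(formed) = (4584 + 3D) − (7338) = −2754 + 3D
Setting this equal to −1296 kJ gives 3D = 1458, so D = 486 kJ/mol.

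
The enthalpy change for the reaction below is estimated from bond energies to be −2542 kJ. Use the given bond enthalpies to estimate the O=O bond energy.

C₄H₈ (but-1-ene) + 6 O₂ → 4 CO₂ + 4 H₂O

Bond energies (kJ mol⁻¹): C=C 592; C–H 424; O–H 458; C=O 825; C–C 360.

Let D be the O=O bond energy.
Σ(broken) = 2×360 + 8×424 + 1×592 + 6×D = 4704 + 6D
Σ(formed) = 8×825 + 8×458 = 10264
ΔH = Σ(broken) − Σ(formed) = (4704 + 6D) − (10264) = −5560 + 6D
Setting this equal to −2542 kJ gives 6D = 3018, so D = 503 kJ/mol.

D(O=O) ≈ 503 kJ/mol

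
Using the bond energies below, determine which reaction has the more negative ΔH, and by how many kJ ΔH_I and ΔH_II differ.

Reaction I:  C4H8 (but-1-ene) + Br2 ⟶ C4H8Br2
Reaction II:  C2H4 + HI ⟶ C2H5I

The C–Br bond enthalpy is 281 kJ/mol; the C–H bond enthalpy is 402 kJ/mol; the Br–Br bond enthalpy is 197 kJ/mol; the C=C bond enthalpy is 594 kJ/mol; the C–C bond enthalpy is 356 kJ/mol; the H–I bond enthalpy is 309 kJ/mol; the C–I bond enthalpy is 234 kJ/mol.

Reaction I, by 38 kJ

Reaction I:
  Bonds broken (reactants):
    Br–Br: 1 × 197 = 197
    C–C: 2 × 356 = 712
    C–H: 8 × 402 = 3216
    C=C: 1 × 594 = 594
    Σ(broken) = 4719 kJ
  Bonds formed (products):
    C–Br: 2 × 281 = 562
    C–C: 3 × 356 = 1068
    C–H: 8 × 402 = 3216
    Σ(formed) = 4846 kJ
  ΔH_I = 4719 − 4846 = −127 kJ
Reaction II:
  Bonds broken (reactants):
    C–H: 4 × 402 = 1608
    C=C: 1 × 594 = 594
    H–I: 1 × 309 = 309
    Σ(broken) = 2511 kJ
  Bonds formed (products):
    C–C: 1 × 356 = 356
    C–H: 5 × 402 = 2010
    C–I: 1 × 234 = 234
    Σ(formed) = 2600 kJ
  ΔH_II = 2511 − 2600 = −89 kJ
ΔH_I − ΔH_II = −38 kJ, so reaction I has the more negative ΔH; |ΔH_I − ΔH_II| = 38 kJ.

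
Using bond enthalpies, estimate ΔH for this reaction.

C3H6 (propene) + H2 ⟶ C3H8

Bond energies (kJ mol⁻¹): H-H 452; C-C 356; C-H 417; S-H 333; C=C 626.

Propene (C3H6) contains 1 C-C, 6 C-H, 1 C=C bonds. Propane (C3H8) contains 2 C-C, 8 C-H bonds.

ΔH ≈ −112 kJ

Bonds broken (reactants):
  C-C: 1 × 356 = 356
  C-H: 6 × 417 = 2502
  C=C: 1 × 626 = 626
  H-H: 1 × 452 = 452
  Σ(broken) = 3936 kJ
Bonds formed (products):
  C-C: 2 × 356 = 712
  C-H: 8 × 417 = 3336
  Σ(formed) = 4048 kJ
ΔH = Σ(broken) − Σ(formed) = 3936 − 4048 = −112 kJ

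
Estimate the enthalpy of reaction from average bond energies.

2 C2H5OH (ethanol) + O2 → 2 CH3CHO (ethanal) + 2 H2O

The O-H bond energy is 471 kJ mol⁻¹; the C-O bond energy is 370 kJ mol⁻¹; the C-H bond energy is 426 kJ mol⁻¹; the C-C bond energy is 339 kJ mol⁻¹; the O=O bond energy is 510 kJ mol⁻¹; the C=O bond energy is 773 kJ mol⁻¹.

ΔH ≈ −386 kJ

Bonds broken (reactants):
  C-C: 2 × 339 = 678
  C-H: 10 × 426 = 4260
  C-O: 2 × 370 = 740
  O-H: 2 × 471 = 942
  O=O: 1 × 510 = 510
  Σ(broken) = 7130 kJ
Bonds formed (products):
  C-C: 2 × 339 = 678
  C-H: 8 × 426 = 3408
  C=O: 2 × 773 = 1546
  O-H: 4 × 471 = 1884
  Σ(formed) = 7516 kJ
ΔH = Σ(broken) − Σ(formed) = 7130 − 7516 = −386 kJ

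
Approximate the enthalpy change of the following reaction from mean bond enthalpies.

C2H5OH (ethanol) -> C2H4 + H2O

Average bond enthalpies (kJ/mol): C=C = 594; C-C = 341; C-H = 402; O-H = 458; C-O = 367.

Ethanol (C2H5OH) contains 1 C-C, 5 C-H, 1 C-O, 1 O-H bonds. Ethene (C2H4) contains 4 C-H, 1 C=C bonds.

Bonds broken (reactants):
  C-C: 1 × 341 = 341
  C-H: 5 × 402 = 2010
  C-O: 1 × 367 = 367
  O-H: 1 × 458 = 458
  Σ(broken) = 3176 kJ
Bonds formed (products):
  C-H: 4 × 402 = 1608
  C=C: 1 × 594 = 594
  O-H: 2 × 458 = 916
  Σ(formed) = 3118 kJ
ΔH = Σ(broken) − Σ(formed) = 3176 − 3118 = +58 kJ

ΔH ≈ +58 kJ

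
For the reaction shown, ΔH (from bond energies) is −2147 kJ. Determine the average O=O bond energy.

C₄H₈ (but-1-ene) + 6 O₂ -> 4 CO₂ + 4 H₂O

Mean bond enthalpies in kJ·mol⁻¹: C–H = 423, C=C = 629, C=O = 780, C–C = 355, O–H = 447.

Let D be the O=O bond energy.
Σ(broken) = 2×355 + 8×423 + 1×629 + 6×D = 4723 + 6D
Σ(formed) = 8×780 + 8×447 = 9816
ΔH = Σ(broken) − Σ(formed) = (4723 + 6D) − (9816) = −5093 + 6D
Setting this equal to −2147 kJ gives 6D = 2946, so D = 491 kJ/mol.

D(O=O) ≈ 491 kJ/mol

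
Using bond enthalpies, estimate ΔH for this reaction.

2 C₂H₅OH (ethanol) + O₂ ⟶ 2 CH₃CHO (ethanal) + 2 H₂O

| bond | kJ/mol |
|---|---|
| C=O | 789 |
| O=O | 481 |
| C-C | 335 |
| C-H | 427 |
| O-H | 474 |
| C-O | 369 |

Bonds broken (reactants):
  C-C: 2 × 335 = 670
  C-H: 10 × 427 = 4270
  C-O: 2 × 369 = 738
  O-H: 2 × 474 = 948
  O=O: 1 × 481 = 481
  Σ(broken) = 7107 kJ
Bonds formed (products):
  C-C: 2 × 335 = 670
  C-H: 8 × 427 = 3416
  C=O: 2 × 789 = 1578
  O-H: 4 × 474 = 1896
  Σ(formed) = 7560 kJ
ΔH = Σ(broken) − Σ(formed) = 7107 − 7560 = −453 kJ

ΔH ≈ −453 kJ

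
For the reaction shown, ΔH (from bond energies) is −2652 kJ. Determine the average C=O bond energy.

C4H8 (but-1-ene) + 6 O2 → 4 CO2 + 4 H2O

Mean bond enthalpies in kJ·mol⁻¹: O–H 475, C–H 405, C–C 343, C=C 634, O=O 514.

D(C=O) ≈ 812 kJ/mol

Let D be the C=O bond energy.
Σ(broken) = 2×343 + 8×405 + 1×634 + 6×514 = 7644
Σ(formed) = 8×D + 8×475 = 3800 + 8D
ΔH = Σ(broken) − Σ(formed) = (7644) − (3800 + 8D) = +3844 − 8D
Setting this equal to −2652 kJ gives 8D = 6496, so D = 812 kJ/mol.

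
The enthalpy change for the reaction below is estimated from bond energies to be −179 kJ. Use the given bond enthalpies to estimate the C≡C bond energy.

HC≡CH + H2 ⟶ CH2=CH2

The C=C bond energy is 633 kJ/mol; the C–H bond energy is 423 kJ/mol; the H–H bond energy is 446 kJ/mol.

Let D be the C≡C bond energy.
Σ(broken) = 1×D + 2×423 + 1×446 = 1292 + D
Σ(formed) = 4×423 + 1×633 = 2325
ΔH = Σ(broken) − Σ(formed) = (1292 + D) − (2325) = −1033 + D
Setting this equal to −179 kJ gives D = 854 kJ/mol.

D(C≡C) ≈ 854 kJ/mol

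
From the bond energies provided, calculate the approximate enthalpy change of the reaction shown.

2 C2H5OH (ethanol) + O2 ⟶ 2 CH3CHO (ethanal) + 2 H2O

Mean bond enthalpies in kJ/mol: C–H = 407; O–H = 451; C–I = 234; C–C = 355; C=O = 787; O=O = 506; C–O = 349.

ΔH ≈ −458 kJ

Bonds broken (reactants):
  C–C: 2 × 355 = 710
  C–H: 10 × 407 = 4070
  C–O: 2 × 349 = 698
  O–H: 2 × 451 = 902
  O=O: 1 × 506 = 506
  Σ(broken) = 6886 kJ
Bonds formed (products):
  C–C: 2 × 355 = 710
  C–H: 8 × 407 = 3256
  C=O: 2 × 787 = 1574
  O–H: 4 × 451 = 1804
  Σ(formed) = 7344 kJ
ΔH = Σ(broken) − Σ(formed) = 6886 − 7344 = −458 kJ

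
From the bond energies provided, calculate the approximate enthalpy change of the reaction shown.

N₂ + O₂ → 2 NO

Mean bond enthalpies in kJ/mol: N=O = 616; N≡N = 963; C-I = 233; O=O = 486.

ΔH ≈ +217 kJ

Bonds broken (reactants):
  N≡N: 1 × 963 = 963
  O=O: 1 × 486 = 486
  Σ(broken) = 1449 kJ
Bonds formed (products):
  N=O: 2 × 616 = 1232
  Σ(formed) = 1232 kJ
ΔH = Σ(broken) − Σ(formed) = 1449 − 1232 = +217 kJ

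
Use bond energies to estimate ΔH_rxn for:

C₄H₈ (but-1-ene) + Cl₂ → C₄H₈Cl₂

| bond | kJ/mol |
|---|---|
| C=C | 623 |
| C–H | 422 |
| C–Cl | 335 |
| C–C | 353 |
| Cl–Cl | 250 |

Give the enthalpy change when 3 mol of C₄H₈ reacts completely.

Bonds broken (reactants):
  C–C: 2 × 353 = 706
  C–H: 8 × 422 = 3376
  C=C: 1 × 623 = 623
  Cl–Cl: 1 × 250 = 250
  Σ(broken) = 4955 kJ
Bonds formed (products):
  C–C: 3 × 353 = 1059
  C–Cl: 2 × 335 = 670
  C–H: 8 × 422 = 3376
  Σ(formed) = 5105 kJ
ΔH = Σ(broken) − Σ(formed) = 4955 − 5105 = −150 kJ
For 3× the reaction as written: 3 × (−150) = −450 kJ

ΔH = −450 kJ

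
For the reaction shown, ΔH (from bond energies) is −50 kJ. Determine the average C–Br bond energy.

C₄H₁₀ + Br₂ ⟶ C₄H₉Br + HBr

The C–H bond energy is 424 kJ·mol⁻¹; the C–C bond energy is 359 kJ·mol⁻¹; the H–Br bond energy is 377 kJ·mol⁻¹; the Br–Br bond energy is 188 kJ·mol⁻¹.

Let D be the C–Br bond energy.
Σ(broken) = 1×188 + 3×359 + 10×424 = 5505
Σ(formed) = 1×D + 3×359 + 9×424 + 1×377 = 5270 + D
ΔH = Σ(broken) − Σ(formed) = (5505) − (5270 + D) = +235 − D
Setting this equal to −50 kJ gives D = 285 kJ/mol.

D(C–Br) ≈ 285 kJ/mol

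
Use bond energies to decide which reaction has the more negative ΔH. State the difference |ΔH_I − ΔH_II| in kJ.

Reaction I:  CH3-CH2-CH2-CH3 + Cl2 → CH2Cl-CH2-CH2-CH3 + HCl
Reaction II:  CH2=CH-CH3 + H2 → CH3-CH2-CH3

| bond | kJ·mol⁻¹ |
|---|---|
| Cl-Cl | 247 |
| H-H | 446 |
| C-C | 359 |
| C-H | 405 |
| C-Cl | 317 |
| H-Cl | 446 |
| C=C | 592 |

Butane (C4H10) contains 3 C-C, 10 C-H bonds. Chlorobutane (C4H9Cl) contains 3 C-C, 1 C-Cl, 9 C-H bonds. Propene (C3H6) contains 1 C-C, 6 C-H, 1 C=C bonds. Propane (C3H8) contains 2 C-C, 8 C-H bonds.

Reaction I:
  Bonds broken (reactants):
    C-C: 3 × 359 = 1077
    C-H: 10 × 405 = 4050
    Cl-Cl: 1 × 247 = 247
    Σ(broken) = 5374 kJ
  Bonds formed (products):
    C-C: 3 × 359 = 1077
    C-Cl: 1 × 317 = 317
    C-H: 9 × 405 = 3645
    H-Cl: 1 × 446 = 446
    Σ(formed) = 5485 kJ
  ΔH_I = 5374 − 5485 = −111 kJ
Reaction II:
  Bonds broken (reactants):
    C-C: 1 × 359 = 359
    C-H: 6 × 405 = 2430
    C=C: 1 × 592 = 592
    H-H: 1 × 446 = 446
    Σ(broken) = 3827 kJ
  Bonds formed (products):
    C-C: 2 × 359 = 718
    C-H: 8 × 405 = 3240
    Σ(formed) = 3958 kJ
  ΔH_II = 3827 − 3958 = −131 kJ
ΔH_I − ΔH_II = +20 kJ, so reaction II has the more negative ΔH; |ΔH_I − ΔH_II| = 20 kJ.

Reaction II, by 20 kJ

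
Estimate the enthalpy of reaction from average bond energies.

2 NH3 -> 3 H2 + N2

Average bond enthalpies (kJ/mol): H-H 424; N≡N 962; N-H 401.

Bonds broken (reactants):
  N-H: 6 × 401 = 2406
  Σ(broken) = 2406 kJ
Bonds formed (products):
  H-H: 3 × 424 = 1272
  N≡N: 1 × 962 = 962
  Σ(formed) = 2234 kJ
ΔH = Σ(broken) − Σ(formed) = 2406 − 2234 = +172 kJ

ΔH ≈ +172 kJ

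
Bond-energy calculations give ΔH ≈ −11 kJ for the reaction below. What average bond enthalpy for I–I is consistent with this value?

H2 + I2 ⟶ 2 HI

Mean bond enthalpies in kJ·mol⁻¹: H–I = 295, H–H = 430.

D(I–I) ≈ 149 kJ/mol

Let D be the I–I bond energy.
Σ(broken) = 1×430 + 1×D = 430 + D
Σ(formed) = 2×295 = 590
ΔH = Σ(broken) − Σ(formed) = (430 + D) − (590) = −160 + D
Setting this equal to −11 kJ gives D = 149 kJ/mol.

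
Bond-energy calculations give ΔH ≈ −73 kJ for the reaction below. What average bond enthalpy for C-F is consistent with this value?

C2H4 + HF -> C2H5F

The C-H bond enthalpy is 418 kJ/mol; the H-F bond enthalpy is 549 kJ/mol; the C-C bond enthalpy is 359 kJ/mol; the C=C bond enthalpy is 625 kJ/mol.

Let D be the C-F bond energy.
Σ(broken) = 4×418 + 1×625 + 1×549 = 2846
Σ(formed) = 1×359 + 1×D + 5×418 = 2449 + D
ΔH = Σ(broken) − Σ(formed) = (2846) − (2449 + D) = +397 − D
Setting this equal to −73 kJ gives D = 470 kJ/mol.

D(C-F) ≈ 470 kJ/mol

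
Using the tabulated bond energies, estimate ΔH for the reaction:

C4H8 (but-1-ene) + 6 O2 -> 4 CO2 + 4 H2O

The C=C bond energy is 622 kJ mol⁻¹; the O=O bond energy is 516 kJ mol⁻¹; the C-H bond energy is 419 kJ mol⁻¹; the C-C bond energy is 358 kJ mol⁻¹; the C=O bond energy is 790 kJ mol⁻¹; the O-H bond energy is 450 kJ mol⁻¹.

ΔH ≈ −2134 kJ

Bonds broken (reactants):
  C-C: 2 × 358 = 716
  C-H: 8 × 419 = 3352
  C=C: 1 × 622 = 622
  O=O: 6 × 516 = 3096
  Σ(broken) = 7786 kJ
Bonds formed (products):
  C=O: 8 × 790 = 6320
  O-H: 8 × 450 = 3600
  Σ(formed) = 9920 kJ
ΔH = Σ(broken) − Σ(formed) = 7786 − 9920 = −2134 kJ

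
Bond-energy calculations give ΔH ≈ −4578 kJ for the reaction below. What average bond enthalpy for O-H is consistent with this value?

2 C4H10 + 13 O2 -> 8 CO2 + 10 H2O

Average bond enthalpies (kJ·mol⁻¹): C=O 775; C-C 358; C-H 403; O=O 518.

Let D be the O-H bond energy.
Σ(broken) = 6×358 + 20×403 + 13×518 = 16942
Σ(formed) = 16×775 + 20×D = 12400 + 20D
ΔH = Σ(broken) − Σ(formed) = (16942) − (12400 + 20D) = +4542 − 20D
Setting this equal to −4578 kJ gives 20D = 9120, so D = 456 kJ/mol.

D(O-H) ≈ 456 kJ/mol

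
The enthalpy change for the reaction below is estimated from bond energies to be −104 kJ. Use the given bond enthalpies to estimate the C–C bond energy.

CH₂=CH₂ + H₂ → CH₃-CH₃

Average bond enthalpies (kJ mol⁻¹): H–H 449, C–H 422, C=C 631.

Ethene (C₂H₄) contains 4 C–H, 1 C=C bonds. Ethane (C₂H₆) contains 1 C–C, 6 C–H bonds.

D(C–C) ≈ 340 kJ/mol

Let D be the C–C bond energy.
Σ(broken) = 4×422 + 1×631 + 1×449 = 2768
Σ(formed) = 1×D + 6×422 = 2532 + D
ΔH = Σ(broken) − Σ(formed) = (2768) − (2532 + D) = +236 − D
Setting this equal to −104 kJ gives D = 340 kJ/mol.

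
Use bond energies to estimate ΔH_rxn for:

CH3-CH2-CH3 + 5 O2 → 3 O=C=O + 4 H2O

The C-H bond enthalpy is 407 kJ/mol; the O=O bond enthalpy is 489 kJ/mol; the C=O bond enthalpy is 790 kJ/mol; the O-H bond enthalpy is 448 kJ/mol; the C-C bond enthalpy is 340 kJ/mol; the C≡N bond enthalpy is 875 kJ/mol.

ΔH ≈ −1943 kJ

Bonds broken (reactants):
  C-C: 2 × 340 = 680
  C-H: 8 × 407 = 3256
  O=O: 5 × 489 = 2445
  Σ(broken) = 6381 kJ
Bonds formed (products):
  C=O: 6 × 790 = 4740
  O-H: 8 × 448 = 3584
  Σ(formed) = 8324 kJ
ΔH = Σ(broken) − Σ(formed) = 6381 − 8324 = −1943 kJ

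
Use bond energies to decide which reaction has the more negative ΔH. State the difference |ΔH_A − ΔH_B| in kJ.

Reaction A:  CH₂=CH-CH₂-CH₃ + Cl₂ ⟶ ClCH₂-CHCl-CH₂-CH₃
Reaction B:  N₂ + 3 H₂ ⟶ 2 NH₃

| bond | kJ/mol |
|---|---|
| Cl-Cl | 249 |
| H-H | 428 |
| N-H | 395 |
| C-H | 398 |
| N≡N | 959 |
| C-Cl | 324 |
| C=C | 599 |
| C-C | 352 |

Reaction A, by 25 kJ

Reaction A:
  Bonds broken (reactants):
    C-C: 2 × 352 = 704
    C-H: 8 × 398 = 3184
    C=C: 1 × 599 = 599
    Cl-Cl: 1 × 249 = 249
    Σ(broken) = 4736 kJ
  Bonds formed (products):
    C-C: 3 × 352 = 1056
    C-Cl: 2 × 324 = 648
    C-H: 8 × 398 = 3184
    Σ(formed) = 4888 kJ
  ΔH_A = 4736 − 4888 = −152 kJ
Reaction B:
  Bonds broken (reactants):
    H-H: 3 × 428 = 1284
    N≡N: 1 × 959 = 959
    Σ(broken) = 2243 kJ
  Bonds formed (products):
    N-H: 6 × 395 = 2370
    Σ(formed) = 2370 kJ
  ΔH_B = 2243 − 2370 = −127 kJ
ΔH_A − ΔH_B = −25 kJ, so reaction A has the more negative ΔH; |ΔH_A − ΔH_B| = 25 kJ.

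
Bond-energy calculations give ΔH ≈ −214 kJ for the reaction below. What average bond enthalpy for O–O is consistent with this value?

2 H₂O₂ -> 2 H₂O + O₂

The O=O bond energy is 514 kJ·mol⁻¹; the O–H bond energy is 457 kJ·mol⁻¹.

D(O–O) ≈ 150 kJ/mol

Let D be the O–O bond energy.
Σ(broken) = 4×457 + 2×D = 1828 + 2D
Σ(formed) = 4×457 + 1×514 = 2342
ΔH = Σ(broken) − Σ(formed) = (1828 + 2D) − (2342) = −514 + 2D
Setting this equal to −214 kJ gives 2D = 300, so D = 150 kJ/mol.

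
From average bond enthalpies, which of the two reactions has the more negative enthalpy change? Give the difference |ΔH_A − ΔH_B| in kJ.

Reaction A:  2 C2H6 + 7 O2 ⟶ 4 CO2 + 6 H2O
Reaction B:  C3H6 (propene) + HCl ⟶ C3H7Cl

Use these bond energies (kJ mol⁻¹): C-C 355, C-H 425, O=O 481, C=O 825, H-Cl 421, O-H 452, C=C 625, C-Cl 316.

Reaction A:
  Bonds broken (reactants):
    C-C: 2 × 355 = 710
    C-H: 12 × 425 = 5100
    O=O: 7 × 481 = 3367
    Σ(broken) = 9177 kJ
  Bonds formed (products):
    C=O: 8 × 825 = 6600
    O-H: 12 × 452 = 5424
    Σ(formed) = 12024 kJ
  ΔH_A = 9177 − 12024 = −2847 kJ
Reaction B:
  Bonds broken (reactants):
    C-C: 1 × 355 = 355
    C-H: 6 × 425 = 2550
    C=C: 1 × 625 = 625
    H-Cl: 1 × 421 = 421
    Σ(broken) = 3951 kJ
  Bonds formed (products):
    C-C: 2 × 355 = 710
    C-Cl: 1 × 316 = 316
    C-H: 7 × 425 = 2975
    Σ(formed) = 4001 kJ
  ΔH_B = 3951 − 4001 = −50 kJ
ΔH_A − ΔH_B = −2797 kJ, so reaction A has the more negative ΔH; |ΔH_A − ΔH_B| = 2797 kJ.

Reaction A, by 2797 kJ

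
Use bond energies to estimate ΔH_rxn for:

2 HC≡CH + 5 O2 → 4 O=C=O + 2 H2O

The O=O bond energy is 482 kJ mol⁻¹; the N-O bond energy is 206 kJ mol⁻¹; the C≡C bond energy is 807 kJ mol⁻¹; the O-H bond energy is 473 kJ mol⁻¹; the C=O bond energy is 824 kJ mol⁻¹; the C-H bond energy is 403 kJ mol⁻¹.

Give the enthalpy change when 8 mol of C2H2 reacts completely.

ΔH = −11392 kJ

Bonds broken (reactants):
  C≡C: 2 × 807 = 1614
  C-H: 4 × 403 = 1612
  O=O: 5 × 482 = 2410
  Σ(broken) = 5636 kJ
Bonds formed (products):
  C=O: 8 × 824 = 6592
  O-H: 4 × 473 = 1892
  Σ(formed) = 8484 kJ
ΔH = Σ(broken) − Σ(formed) = 5636 − 8484 = −2848 kJ
For 4× the reaction as written: 4 × (−2848) = −11392 kJ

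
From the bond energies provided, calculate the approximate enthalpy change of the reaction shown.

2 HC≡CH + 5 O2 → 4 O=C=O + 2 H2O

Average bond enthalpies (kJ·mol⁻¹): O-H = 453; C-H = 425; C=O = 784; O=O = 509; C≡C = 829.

Bonds broken (reactants):
  C≡C: 2 × 829 = 1658
  C-H: 4 × 425 = 1700
  O=O: 5 × 509 = 2545
  Σ(broken) = 5903 kJ
Bonds formed (products):
  C=O: 8 × 784 = 6272
  O-H: 4 × 453 = 1812
  Σ(formed) = 8084 kJ
ΔH = Σ(broken) − Σ(formed) = 5903 − 8084 = −2181 kJ

ΔH ≈ −2181 kJ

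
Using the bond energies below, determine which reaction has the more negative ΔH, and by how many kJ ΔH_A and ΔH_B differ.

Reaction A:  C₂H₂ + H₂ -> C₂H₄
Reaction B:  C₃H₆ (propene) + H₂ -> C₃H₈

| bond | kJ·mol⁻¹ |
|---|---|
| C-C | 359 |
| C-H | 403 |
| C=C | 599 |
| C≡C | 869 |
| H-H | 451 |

Reaction A:
  Bonds broken (reactants):
    C≡C: 1 × 869 = 869
    C-H: 2 × 403 = 806
    H-H: 1 × 451 = 451
    Σ(broken) = 2126 kJ
  Bonds formed (products):
    C-H: 4 × 403 = 1612
    C=C: 1 × 599 = 599
    Σ(formed) = 2211 kJ
  ΔH_A = 2126 − 2211 = −85 kJ
Reaction B:
  Bonds broken (reactants):
    C-C: 1 × 359 = 359
    C-H: 6 × 403 = 2418
    C=C: 1 × 599 = 599
    H-H: 1 × 451 = 451
    Σ(broken) = 3827 kJ
  Bonds formed (products):
    C-C: 2 × 359 = 718
    C-H: 8 × 403 = 3224
    Σ(formed) = 3942 kJ
  ΔH_B = 3827 − 3942 = −115 kJ
ΔH_A − ΔH_B = +30 kJ, so reaction B has the more negative ΔH; |ΔH_A − ΔH_B| = 30 kJ.

Reaction B, by 30 kJ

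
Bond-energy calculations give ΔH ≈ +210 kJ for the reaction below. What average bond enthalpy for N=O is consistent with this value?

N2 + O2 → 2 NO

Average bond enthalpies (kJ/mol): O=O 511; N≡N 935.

D(N=O) ≈ 618 kJ/mol

Let D be the N=O bond energy.
Σ(broken) = 1×935 + 1×511 = 1446
Σ(formed) = 2×D = 2D
ΔH = Σ(broken) − Σ(formed) = (1446) − (2D) = +1446 − 2D
Setting this equal to +210 kJ gives 2D = 1236, so D = 618 kJ/mol.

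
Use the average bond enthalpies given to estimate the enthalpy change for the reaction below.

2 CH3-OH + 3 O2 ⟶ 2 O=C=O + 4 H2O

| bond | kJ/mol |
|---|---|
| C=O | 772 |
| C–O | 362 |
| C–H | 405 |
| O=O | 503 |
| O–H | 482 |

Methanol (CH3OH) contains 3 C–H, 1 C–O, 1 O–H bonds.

Bonds broken (reactants):
  C–H: 6 × 405 = 2430
  C–O: 2 × 362 = 724
  O–H: 2 × 482 = 964
  O=O: 3 × 503 = 1509
  Σ(broken) = 5627 kJ
Bonds formed (products):
  C=O: 4 × 772 = 3088
  O–H: 8 × 482 = 3856
  Σ(formed) = 6944 kJ
ΔH = Σ(broken) − Σ(formed) = 5627 − 6944 = −1317 kJ

ΔH ≈ −1317 kJ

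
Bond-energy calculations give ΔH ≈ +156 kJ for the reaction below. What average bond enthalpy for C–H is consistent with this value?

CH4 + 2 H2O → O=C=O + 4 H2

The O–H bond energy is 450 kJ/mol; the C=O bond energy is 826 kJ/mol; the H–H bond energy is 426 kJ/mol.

D(C–H) ≈ 428 kJ/mol

Let D be the C–H bond energy.
Σ(broken) = 4×D + 4×450 = 1800 + 4D
Σ(formed) = 2×826 + 4×426 = 3356
ΔH = Σ(broken) − Σ(formed) = (1800 + 4D) − (3356) = −1556 + 4D
Setting this equal to +156 kJ gives 4D = 1712, so D = 428 kJ/mol.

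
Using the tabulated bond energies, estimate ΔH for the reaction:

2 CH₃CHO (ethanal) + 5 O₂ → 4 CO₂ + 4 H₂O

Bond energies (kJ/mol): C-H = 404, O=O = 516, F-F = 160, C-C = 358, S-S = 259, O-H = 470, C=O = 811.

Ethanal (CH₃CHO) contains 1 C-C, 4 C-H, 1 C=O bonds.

ΔH ≈ −2098 kJ

Bonds broken (reactants):
  C-C: 2 × 358 = 716
  C-H: 8 × 404 = 3232
  C=O: 2 × 811 = 1622
  O=O: 5 × 516 = 2580
  Σ(broken) = 8150 kJ
Bonds formed (products):
  C=O: 8 × 811 = 6488
  O-H: 8 × 470 = 3760
  Σ(formed) = 10248 kJ
ΔH = Σ(broken) − Σ(formed) = 8150 − 10248 = −2098 kJ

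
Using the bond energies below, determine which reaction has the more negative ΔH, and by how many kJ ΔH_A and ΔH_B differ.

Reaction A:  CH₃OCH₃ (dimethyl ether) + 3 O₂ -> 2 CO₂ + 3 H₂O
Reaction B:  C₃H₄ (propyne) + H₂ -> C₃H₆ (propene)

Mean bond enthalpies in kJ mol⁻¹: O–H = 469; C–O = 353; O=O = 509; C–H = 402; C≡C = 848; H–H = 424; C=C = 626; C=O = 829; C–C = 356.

Reaction A:
  Bonds broken (reactants):
    C–H: 6 × 402 = 2412
    C–O: 2 × 353 = 706
    O=O: 3 × 509 = 1527
    Σ(broken) = 4645 kJ
  Bonds formed (products):
    C=O: 4 × 829 = 3316
    O–H: 6 × 469 = 2814
    Σ(formed) = 6130 kJ
  ΔH_A = 4645 − 6130 = −1485 kJ
Reaction B:
  Bonds broken (reactants):
    C≡C: 1 × 848 = 848
    C–C: 1 × 356 = 356
    C–H: 4 × 402 = 1608
    H–H: 1 × 424 = 424
    Σ(broken) = 3236 kJ
  Bonds formed (products):
    C–C: 1 × 356 = 356
    C–H: 6 × 402 = 2412
    C=C: 1 × 626 = 626
    Σ(formed) = 3394 kJ
  ΔH_B = 3236 − 3394 = −158 kJ
ΔH_A − ΔH_B = −1327 kJ, so reaction A has the more negative ΔH; |ΔH_A − ΔH_B| = 1327 kJ.

Reaction A, by 1327 kJ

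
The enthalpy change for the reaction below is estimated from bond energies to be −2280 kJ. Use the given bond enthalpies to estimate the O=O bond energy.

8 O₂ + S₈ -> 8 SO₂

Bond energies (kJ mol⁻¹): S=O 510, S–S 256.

D(O=O) ≈ 479 kJ/mol

Let D be the O=O bond energy.
Σ(broken) = 8×D + 8×256 = 2048 + 8D
Σ(formed) = 16×510 = 8160
ΔH = Σ(broken) − Σ(formed) = (2048 + 8D) − (8160) = −6112 + 8D
Setting this equal to −2280 kJ gives 8D = 3832, so D = 479 kJ/mol.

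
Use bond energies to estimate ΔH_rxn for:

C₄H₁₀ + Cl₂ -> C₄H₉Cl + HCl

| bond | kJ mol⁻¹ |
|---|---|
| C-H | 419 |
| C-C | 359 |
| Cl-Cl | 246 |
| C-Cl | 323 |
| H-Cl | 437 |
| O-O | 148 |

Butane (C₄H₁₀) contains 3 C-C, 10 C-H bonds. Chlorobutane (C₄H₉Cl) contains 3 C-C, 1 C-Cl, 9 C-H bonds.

Bonds broken (reactants):
  C-C: 3 × 359 = 1077
  C-H: 10 × 419 = 4190
  Cl-Cl: 1 × 246 = 246
  Σ(broken) = 5513 kJ
Bonds formed (products):
  C-C: 3 × 359 = 1077
  C-Cl: 1 × 323 = 323
  C-H: 9 × 419 = 3771
  H-Cl: 1 × 437 = 437
  Σ(formed) = 5608 kJ
ΔH = Σ(broken) − Σ(formed) = 5513 − 5608 = −95 kJ

ΔH ≈ −95 kJ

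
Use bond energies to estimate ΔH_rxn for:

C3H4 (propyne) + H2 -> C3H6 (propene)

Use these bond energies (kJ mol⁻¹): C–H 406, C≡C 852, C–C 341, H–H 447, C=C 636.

ΔH ≈ −149 kJ

Bonds broken (reactants):
  C≡C: 1 × 852 = 852
  C–C: 1 × 341 = 341
  C–H: 4 × 406 = 1624
  H–H: 1 × 447 = 447
  Σ(broken) = 3264 kJ
Bonds formed (products):
  C–C: 1 × 341 = 341
  C–H: 6 × 406 = 2436
  C=C: 1 × 636 = 636
  Σ(formed) = 3413 kJ
ΔH = Σ(broken) − Σ(formed) = 3264 − 3413 = −149 kJ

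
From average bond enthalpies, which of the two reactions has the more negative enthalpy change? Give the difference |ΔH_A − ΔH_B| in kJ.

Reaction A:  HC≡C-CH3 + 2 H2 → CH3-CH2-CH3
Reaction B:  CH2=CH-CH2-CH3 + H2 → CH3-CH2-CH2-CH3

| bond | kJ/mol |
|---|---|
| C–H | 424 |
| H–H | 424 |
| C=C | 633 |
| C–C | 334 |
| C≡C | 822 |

Reaction A:
  Bonds broken (reactants):
    C≡C: 1 × 822 = 822
    C–C: 1 × 334 = 334
    C–H: 4 × 424 = 1696
    H–H: 2 × 424 = 848
    Σ(broken) = 3700 kJ
  Bonds formed (products):
    C–C: 2 × 334 = 668
    C–H: 8 × 424 = 3392
    Σ(formed) = 4060 kJ
  ΔH_A = 3700 − 4060 = −360 kJ
Reaction B:
  Bonds broken (reactants):
    C–C: 2 × 334 = 668
    C–H: 8 × 424 = 3392
    C=C: 1 × 633 = 633
    H–H: 1 × 424 = 424
    Σ(broken) = 5117 kJ
  Bonds formed (products):
    C–C: 3 × 334 = 1002
    C–H: 10 × 424 = 4240
    Σ(formed) = 5242 kJ
  ΔH_B = 5117 − 5242 = −125 kJ
ΔH_A − ΔH_B = −235 kJ, so reaction A has the more negative ΔH; |ΔH_A − ΔH_B| = 235 kJ.

Reaction A, by 235 kJ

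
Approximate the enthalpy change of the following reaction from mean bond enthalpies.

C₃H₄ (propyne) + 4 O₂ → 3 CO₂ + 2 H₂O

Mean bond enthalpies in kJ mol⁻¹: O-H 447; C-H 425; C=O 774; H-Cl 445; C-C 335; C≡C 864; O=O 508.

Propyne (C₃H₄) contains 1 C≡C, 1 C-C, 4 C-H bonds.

Bonds broken (reactants):
  C≡C: 1 × 864 = 864
  C-C: 1 × 335 = 335
  C-H: 4 × 425 = 1700
  O=O: 4 × 508 = 2032
  Σ(broken) = 4931 kJ
Bonds formed (products):
  C=O: 6 × 774 = 4644
  O-H: 4 × 447 = 1788
  Σ(formed) = 6432 kJ
ΔH = Σ(broken) − Σ(formed) = 4931 − 6432 = −1501 kJ

ΔH ≈ −1501 kJ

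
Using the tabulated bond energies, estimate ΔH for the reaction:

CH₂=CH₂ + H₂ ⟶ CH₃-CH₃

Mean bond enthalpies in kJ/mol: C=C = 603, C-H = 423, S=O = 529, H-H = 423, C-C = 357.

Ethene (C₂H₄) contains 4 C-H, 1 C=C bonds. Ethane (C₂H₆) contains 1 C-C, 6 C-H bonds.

Bonds broken (reactants):
  C-H: 4 × 423 = 1692
  C=C: 1 × 603 = 603
  H-H: 1 × 423 = 423
  Σ(broken) = 2718 kJ
Bonds formed (products):
  C-C: 1 × 357 = 357
  C-H: 6 × 423 = 2538
  Σ(formed) = 2895 kJ
ΔH = Σ(broken) − Σ(formed) = 2718 − 2895 = −177 kJ

ΔH ≈ −177 kJ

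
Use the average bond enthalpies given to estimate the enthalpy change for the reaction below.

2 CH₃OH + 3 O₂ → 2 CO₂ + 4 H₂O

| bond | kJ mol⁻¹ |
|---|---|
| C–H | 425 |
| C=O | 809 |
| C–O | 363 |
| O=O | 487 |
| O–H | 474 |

Bonds broken (reactants):
  C–H: 6 × 425 = 2550
  C–O: 2 × 363 = 726
  O–H: 2 × 474 = 948
  O=O: 3 × 487 = 1461
  Σ(broken) = 5685 kJ
Bonds formed (products):
  C=O: 4 × 809 = 3236
  O–H: 8 × 474 = 3792
  Σ(formed) = 7028 kJ
ΔH = Σ(broken) − Σ(formed) = 5685 − 7028 = −1343 kJ

ΔH ≈ −1343 kJ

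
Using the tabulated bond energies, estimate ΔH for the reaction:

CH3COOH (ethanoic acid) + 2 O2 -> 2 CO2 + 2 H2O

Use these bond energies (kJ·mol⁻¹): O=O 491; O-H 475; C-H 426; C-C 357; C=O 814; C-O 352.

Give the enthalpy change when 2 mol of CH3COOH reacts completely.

ΔH = −1796 kJ

Bonds broken (reactants):
  C-C: 1 × 357 = 357
  C-H: 3 × 426 = 1278
  C-O: 1 × 352 = 352
  C=O: 1 × 814 = 814
  O-H: 1 × 475 = 475
  O=O: 2 × 491 = 982
  Σ(broken) = 4258 kJ
Bonds formed (products):
  C=O: 4 × 814 = 3256
  O-H: 4 × 475 = 1900
  Σ(formed) = 5156 kJ
ΔH = Σ(broken) − Σ(formed) = 4258 − 5156 = −898 kJ
For 2× the reaction as written: 2 × (−898) = −1796 kJ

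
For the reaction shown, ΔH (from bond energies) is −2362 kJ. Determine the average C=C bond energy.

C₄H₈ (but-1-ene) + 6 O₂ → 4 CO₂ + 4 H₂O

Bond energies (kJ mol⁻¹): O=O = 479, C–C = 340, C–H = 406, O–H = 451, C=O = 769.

D(C=C) ≈ 596 kJ/mol

Let D be the C=C bond energy.
Σ(broken) = 2×340 + 8×406 + 1×D + 6×479 = 6802 + D
Σ(formed) = 8×769 + 8×451 = 9760
ΔH = Σ(broken) − Σ(formed) = (6802 + D) − (9760) = −2958 + D
Setting this equal to −2362 kJ gives D = 596 kJ/mol.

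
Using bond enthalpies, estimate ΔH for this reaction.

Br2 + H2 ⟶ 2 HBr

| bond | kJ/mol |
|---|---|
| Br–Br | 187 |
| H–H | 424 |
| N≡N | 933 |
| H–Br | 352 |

Bonds broken (reactants):
  Br–Br: 1 × 187 = 187
  H–H: 1 × 424 = 424
  Σ(broken) = 611 kJ
Bonds formed (products):
  H–Br: 2 × 352 = 704
  Σ(formed) = 704 kJ
ΔH = Σ(broken) − Σ(formed) = 611 − 704 = −93 kJ

ΔH ≈ −93 kJ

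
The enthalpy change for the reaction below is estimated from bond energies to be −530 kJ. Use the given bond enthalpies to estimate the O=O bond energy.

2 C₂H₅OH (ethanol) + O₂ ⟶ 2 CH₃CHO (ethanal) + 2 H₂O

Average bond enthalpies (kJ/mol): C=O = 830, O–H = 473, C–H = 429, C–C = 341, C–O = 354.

Let D be the O=O bond energy.
Σ(broken) = 2×341 + 10×429 + 2×354 + 2×473 + 1×D = 6626 + D
Σ(formed) = 2×341 + 8×429 + 2×830 + 4×473 = 7666
ΔH = Σ(broken) − Σ(formed) = (6626 + D) − (7666) = −1040 + D
Setting this equal to −530 kJ gives D = 510 kJ/mol.

D(O=O) ≈ 510 kJ/mol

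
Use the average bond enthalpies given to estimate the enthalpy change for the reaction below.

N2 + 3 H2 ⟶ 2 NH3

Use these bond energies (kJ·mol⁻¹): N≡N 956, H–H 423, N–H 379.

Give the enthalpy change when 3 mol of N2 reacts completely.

Bonds broken (reactants):
  H–H: 3 × 423 = 1269
  N≡N: 1 × 956 = 956
  Σ(broken) = 2225 kJ
Bonds formed (products):
  N–H: 6 × 379 = 2274
  Σ(formed) = 2274 kJ
ΔH = Σ(broken) − Σ(formed) = 2225 − 2274 = −49 kJ
For 3× the reaction as written: 3 × (−49) = −147 kJ

ΔH = −147 kJ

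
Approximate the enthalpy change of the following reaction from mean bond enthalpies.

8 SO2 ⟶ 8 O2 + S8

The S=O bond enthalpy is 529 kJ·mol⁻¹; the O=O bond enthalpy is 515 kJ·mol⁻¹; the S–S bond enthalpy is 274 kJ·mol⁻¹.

Bonds broken (reactants):
  S=O: 16 × 529 = 8464
  Σ(broken) = 8464 kJ
Bonds formed (products):
  O=O: 8 × 515 = 4120
  S–S: 8 × 274 = 2192
  Σ(formed) = 6312 kJ
ΔH = Σ(broken) − Σ(formed) = 8464 − 6312 = +2152 kJ

ΔH ≈ +2152 kJ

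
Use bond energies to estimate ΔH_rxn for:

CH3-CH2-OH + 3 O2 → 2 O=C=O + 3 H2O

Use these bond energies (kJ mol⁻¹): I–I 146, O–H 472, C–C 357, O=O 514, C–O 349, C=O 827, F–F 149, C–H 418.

ΔH ≈ −1330 kJ

Bonds broken (reactants):
  C–C: 1 × 357 = 357
  C–H: 5 × 418 = 2090
  C–O: 1 × 349 = 349
  O–H: 1 × 472 = 472
  O=O: 3 × 514 = 1542
  Σ(broken) = 4810 kJ
Bonds formed (products):
  C=O: 4 × 827 = 3308
  O–H: 6 × 472 = 2832
  Σ(formed) = 6140 kJ
ΔH = Σ(broken) − Σ(formed) = 4810 − 6140 = −1330 kJ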